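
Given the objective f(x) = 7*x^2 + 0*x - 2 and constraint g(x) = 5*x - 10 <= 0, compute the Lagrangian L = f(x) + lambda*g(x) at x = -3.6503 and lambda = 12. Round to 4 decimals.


Step 1: Evaluate f(x).
f(-3.6503) = 7*(-3.6503)^2 + 0*(-3.6503) - 2 = 91.2728
Step 2: Evaluate g(x).
g(-3.6503) = 5*-3.6503 - 10 = -28.2515
Step 3: Compute Lagrangian.
L = 91.2728 + 12*-28.2515 = -247.7452


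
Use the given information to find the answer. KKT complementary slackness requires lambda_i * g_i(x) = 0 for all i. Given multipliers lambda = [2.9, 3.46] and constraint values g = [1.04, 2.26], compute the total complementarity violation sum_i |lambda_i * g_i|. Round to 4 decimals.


KKT complementary slackness check:
lambda_1 * g_1 = 2.9 * 1.04 = 3.016
lambda_2 * g_2 = 3.46 * 2.26 = 7.8196
Total violation = 3.016 + 7.8196 = 10.8356


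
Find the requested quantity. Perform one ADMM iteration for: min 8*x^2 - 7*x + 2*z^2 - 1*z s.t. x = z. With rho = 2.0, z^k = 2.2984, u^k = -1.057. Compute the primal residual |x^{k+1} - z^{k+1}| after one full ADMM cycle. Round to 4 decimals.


ADMM iteration with rho = 2.0, z^k = 2.2984, u^k = -1.057
Step 1: x-update.
Minimize 8*x^2 - 7*x + (2.0/2)*(x - 2.2984 - 1.057)^2
FOC: (2*8 + 2.0)*x = 7 + 2.0*(2.2984 + 1.057)
x^{k+1} = 0.7617
Step 2: z-update.
Minimize 2*z^2 - 1*z + (2.0/2)*(0.7617 - z - 1.057)^2
FOC: (2*2 + 2.0)*z = 1 + 2.0*(0.7617 - 1.057)
z^{k+1} = 0.0682
Step 3: u-update.
u^{k+1} = -1.057 + 0.7617 - 0.0682 = -0.3635
Step 4: Primal residual = |0.7617 - 0.0682| = 0.6935


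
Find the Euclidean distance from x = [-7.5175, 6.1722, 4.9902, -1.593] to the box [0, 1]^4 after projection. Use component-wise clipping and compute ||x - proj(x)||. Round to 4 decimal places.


Project each component onto [0, 1].
clip(-7.5175) = 0.0, clip(6.1722) = 1.0, clip(4.9902) = 1.0, clip(-1.593) = 0.0
Projection = [0.0, 1.0, 1.0, 0.0]
Squared diffs: [56.5128, 26.7517, 15.9217, 2.5376]
Distance = sqrt(101.7238) = 10.0858


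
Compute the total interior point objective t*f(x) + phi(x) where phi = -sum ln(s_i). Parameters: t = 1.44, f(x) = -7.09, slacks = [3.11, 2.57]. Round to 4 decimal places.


Step 1: Compute log-barrier.
ln values: [1.1346, 0.9439]
phi = -(1.1346 + 0.9439) = -2.0785
Step 2: Compute augmented objective.
t*f(x) = 1.44*-7.09 = -10.2096
Total = -10.2096 - 2.0785 = -12.2881


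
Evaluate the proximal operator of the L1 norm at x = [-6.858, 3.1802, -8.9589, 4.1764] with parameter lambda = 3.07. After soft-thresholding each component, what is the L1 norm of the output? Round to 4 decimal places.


Soft-thresholding with lambda = 3.07:
prox(-6.858) = sign(-6.858)*max(|-6.858| - 3.07, 0) = -3.788
prox(3.1802) = sign(3.1802)*max(|3.1802| - 3.07, 0) = 0.1102
prox(-8.9589) = sign(-8.9589)*max(|-8.9589| - 3.07, 0) = -5.8889
prox(4.1764) = sign(4.1764)*max(|4.1764| - 3.07, 0) = 1.1064
prox(x) = [-3.788, 0.1102, -5.8889, 1.1064]
||prox(x)||_1 = 3.788 + 0.1102 + 5.8889 + 1.1064 = 10.8935


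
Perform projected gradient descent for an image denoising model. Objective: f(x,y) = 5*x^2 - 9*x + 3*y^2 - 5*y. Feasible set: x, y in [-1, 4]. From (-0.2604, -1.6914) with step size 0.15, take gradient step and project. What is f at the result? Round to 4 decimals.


Step 1: Compute gradient at (-0.2604, -1.6914).
grad_x = 2*5*-0.2604 - 9 = -11.604
grad_y = 2*3*-1.6914 - 5 = -15.1484
Step 2: Gradient step.
x_raw = -0.2604 - 0.15*-11.604 = 1.4802
y_raw = -1.6914 - 0.15*-15.1484 = 0.5809
Step 3: Project onto [-1, 4].
x_proj = clip(1.4802) = 1.4802
y_proj = clip(0.5809) = 0.5809
Step 4: Evaluate f.
f(1.4802, 0.5809) = -4.2589


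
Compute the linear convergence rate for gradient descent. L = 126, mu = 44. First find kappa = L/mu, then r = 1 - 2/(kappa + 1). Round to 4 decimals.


Step 1: Compute the condition number.
kappa = L/mu = 126/44 = 2.8636
Step 2: Compute the convergence rate.
r = 1 - 2/(kappa + 1) = 1 - 2*mu/(L + mu) = (L - mu)/(L + mu) = 82/170 = 0.4824


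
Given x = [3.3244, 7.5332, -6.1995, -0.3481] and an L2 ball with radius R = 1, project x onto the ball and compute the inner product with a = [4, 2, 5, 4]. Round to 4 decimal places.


Step 1: Compute ||x|| (intermediates to 6 decimals).
||x|| = sqrt(3.3244^2 + 7.5332^2 + (-6.1995)^2 + (-0.3481)^2) = 10.312891
Step 2: Project.
Since ||x|| > R, scale = R/||x|| = 1/10.312891 = 0.096966, proj(x) = scale * x
proj(x) = [0.322354, 0.730464, -0.601141, -0.033754]
Step 3: Dot product.
a^T * proj(x) = 4*0.322354 + 2*0.730464 + 5*(-0.601141) + 4*(-0.033754) = -0.3904


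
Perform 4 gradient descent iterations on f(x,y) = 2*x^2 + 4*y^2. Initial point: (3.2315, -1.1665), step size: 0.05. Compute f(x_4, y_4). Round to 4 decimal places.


Gradient descent on f(x,y) = 2*x^2 + 4*y^2.
Starting point: (3.2315, -1.1665), alpha = 0.05
Step 1: grad_x = 2*2*3.2315 = 12.926, grad_y = 2*4*-1.1665 = -9.332
  x_1 = 3.2315 - 0.05*12.926 = 2.5852
  y_1 = -1.1665 - 0.05*-9.332 = -0.6999
Step 2: grad_x = 2*2*2.5852 = 10.3408, grad_y = 2*4*-0.6999 = -5.5992
  x_2 = 2.5852 - 0.05*10.3408 = 2.0682
  y_2 = -0.6999 - 0.05*-5.5992 = -0.4199
Step 3: grad_x = 2*2*2.0682 = 8.2726, grad_y = 2*4*-0.4199 = -3.3595
  x_3 = 2.0682 - 0.05*8.2726 = 1.6545
  y_3 = -0.4199 - 0.05*-3.3595 = -0.252
Step 4: grad_x = 2*2*1.6545 = 6.6181, grad_y = 2*4*-0.252 = -2.0157
  x_4 = 1.6545 - 0.05*6.6181 = 1.3236
  y_4 = -0.252 - 0.05*-2.0157 = -0.1512
f(1.3236, -0.1512) = 2*1.3236^2 + 4*(-0.1512)^2 = 3.5954


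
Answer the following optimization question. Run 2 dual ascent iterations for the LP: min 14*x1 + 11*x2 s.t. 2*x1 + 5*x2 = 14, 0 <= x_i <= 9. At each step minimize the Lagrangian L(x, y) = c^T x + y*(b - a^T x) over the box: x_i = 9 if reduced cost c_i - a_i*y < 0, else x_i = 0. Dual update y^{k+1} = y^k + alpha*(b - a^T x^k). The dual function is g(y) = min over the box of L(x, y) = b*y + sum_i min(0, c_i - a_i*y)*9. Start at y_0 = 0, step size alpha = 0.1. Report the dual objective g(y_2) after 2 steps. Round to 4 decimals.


Dual ascent for LP: min 14*x1 + 11*x2, 2*x1 + 5*x2 = 14, 0 <= x_i <= 9
Step 1: y^k = 0.0, reduced costs: (14.0, 11.0)
  x^k = (0.0, 0.0), subgradient = b - a^T x = 14.0
  y^{k+1} = 0.0 + 0.1*14.0 = 1.4
Step 2: y^k = 1.4, reduced costs: (11.2, 4.0)
  x^k = (0.0, 0.0), subgradient = b - a^T x = 14.0
  y^{k+1} = 1.4 + 0.1*14.0 = 2.8
Dual objective at y_2 = 2.8: reduced costs (8.4, -3.0), box minimizer x = (0.0, 9.0)
g(y_2) = b*y + (c1 - a1*y)*x1 + (c2 - a2*y)*x2 = 14*2.8 + 8.4*0.0 + (-3.0)*9.0 = 39.2 + 0.0 - 27.0 = 12.2


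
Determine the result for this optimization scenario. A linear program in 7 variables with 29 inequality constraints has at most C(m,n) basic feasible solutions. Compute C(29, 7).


Each vertex corresponds to some choice of n active constraints out of m, so the number of vertices is at most C(m, n) = m! / (n!(m-n)!).
m = 29, n = 7
Numerator: 29 * 28 * 27 * 26 * 25 * 24 * 23
Denominator: 7! = 5040
C(29, 7) = 1560780


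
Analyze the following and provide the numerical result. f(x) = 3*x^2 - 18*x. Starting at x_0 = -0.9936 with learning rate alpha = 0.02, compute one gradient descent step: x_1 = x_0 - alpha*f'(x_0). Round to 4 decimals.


We compute the gradient at x_0 and apply the update.
f'(x) = 6*x - 18
f'(-0.9936) = 6*-0.9936 - 18 = -23.9616
x_1 = -0.9936 - 0.02*-23.9616 = -0.5144


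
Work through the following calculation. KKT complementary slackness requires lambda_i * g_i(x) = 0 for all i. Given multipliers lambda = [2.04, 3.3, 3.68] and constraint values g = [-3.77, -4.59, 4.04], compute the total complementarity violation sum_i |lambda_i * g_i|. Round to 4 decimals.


KKT complementary slackness check:
lambda_1 * g_1 = 2.04 * -3.77 = -7.6908
lambda_2 * g_2 = 3.3 * -4.59 = -15.147
lambda_3 * g_3 = 3.68 * 4.04 = 14.8672
Total violation = 7.6908 + 15.147 + 14.8672 = 37.705


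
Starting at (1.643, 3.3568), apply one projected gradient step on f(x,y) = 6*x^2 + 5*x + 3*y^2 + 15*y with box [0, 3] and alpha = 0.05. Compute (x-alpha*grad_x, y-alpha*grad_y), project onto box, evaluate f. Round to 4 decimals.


Step 1: Compute gradient at (1.643, 3.3568).
grad_x = 2*6*1.643 + 5 = 24.716
grad_y = 2*3*3.3568 + 15 = 35.1408
Step 2: Gradient step.
x_raw = 1.643 - 0.05*24.716 = 0.4072
y_raw = 3.3568 - 0.05*35.1408 = 1.5998
Step 3: Project onto [0, 3].
x_proj = clip(0.4072) = 0.4072
y_proj = clip(1.5998) = 1.5998
Step 4: Evaluate f.
f(0.4072, 1.5998) = 34.705


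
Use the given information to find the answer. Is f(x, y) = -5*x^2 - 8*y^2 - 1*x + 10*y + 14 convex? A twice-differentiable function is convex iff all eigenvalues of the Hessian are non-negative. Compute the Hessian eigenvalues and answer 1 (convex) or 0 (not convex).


The Hessian of f(x,y) = -5*x^2 - 8*y^2 - 1*x + 10*y + 14 is:
H = [[-10, 0], [0, -16]]
Trace = -10 - 16 = -26
Determinant = -10*-16 - (0)^2 = 160
Discriminant = (-26)^2 - 4*160 = 36.0
Eigenvalues: lambda_1 = -16.0, lambda_2 = -10.0
The function is not convex.

0


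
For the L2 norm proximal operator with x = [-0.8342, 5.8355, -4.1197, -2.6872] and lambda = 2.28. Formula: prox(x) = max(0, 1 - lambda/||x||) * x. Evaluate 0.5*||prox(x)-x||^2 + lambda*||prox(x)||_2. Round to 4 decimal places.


Step 1: Compute ||x||.
||x|| = 7.6774
Step 2: Compute scaling factor.
scale = max(0, 1 - 2.28/7.6774) = 0.703
Step 3: prox(x) = [-0.5865, 4.1025, -2.8962, -1.8892]
||prox(x)|| = 5.3974
Step 4: Proximal objective.
0.5*||prox-x||^2 = 2.5992
lambda*||prox|| = 12.3061
Total = 14.9052


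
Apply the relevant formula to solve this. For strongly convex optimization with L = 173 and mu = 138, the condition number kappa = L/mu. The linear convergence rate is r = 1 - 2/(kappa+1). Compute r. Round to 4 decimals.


Step 1: Compute the condition number.
kappa = L/mu = 173/138 = 1.2536
Step 2: Compute the convergence rate.
r = 1 - 2/(kappa + 1) = 1 - 2*mu/(L + mu) = (L - mu)/(L + mu) = 35/311 = 0.1125


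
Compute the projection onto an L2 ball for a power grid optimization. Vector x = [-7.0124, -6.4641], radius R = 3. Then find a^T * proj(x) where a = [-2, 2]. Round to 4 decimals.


Step 1: Compute ||x|| (intermediates to 6 decimals).
||x|| = sqrt((-7.0124)^2 + (-6.4641)^2) = 9.537208
Step 2: Project.
Since ||x|| > R, scale = R/||x|| = 3/9.537208 = 0.314557, proj(x) = scale * x
proj(x) = [-2.2058, -2.033328]
Step 3: Dot product.
a^T * proj(x) = -2*(-2.2058) + 2*(-2.033328) = 0.3449


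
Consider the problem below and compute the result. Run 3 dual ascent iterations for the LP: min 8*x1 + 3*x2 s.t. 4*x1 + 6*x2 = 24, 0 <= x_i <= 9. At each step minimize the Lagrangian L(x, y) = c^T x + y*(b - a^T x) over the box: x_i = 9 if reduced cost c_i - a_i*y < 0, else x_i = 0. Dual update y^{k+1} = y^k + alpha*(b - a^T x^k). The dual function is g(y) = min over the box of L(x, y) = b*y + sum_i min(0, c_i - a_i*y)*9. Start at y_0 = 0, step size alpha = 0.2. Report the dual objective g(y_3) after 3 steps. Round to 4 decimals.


Dual ascent for LP: min 8*x1 + 3*x2, 4*x1 + 6*x2 = 24, 0 <= x_i <= 9
Step 1: y^k = 0.0, reduced costs: (8.0, 3.0)
  x^k = (0.0, 0.0), subgradient = b - a^T x = 24.0
  y^{k+1} = 0.0 + 0.2*24.0 = 4.8
Step 2: y^k = 4.8, reduced costs: (-11.2, -25.8)
  x^k = (9.0, 9.0), subgradient = b - a^T x = -66.0
  y^{k+1} = 4.8 + 0.2*-66.0 = -8.4
Step 3: y^k = -8.4, reduced costs: (41.6, 53.4)
  x^k = (0.0, 0.0), subgradient = b - a^T x = 24.0
  y^{k+1} = -8.4 + 0.2*24.0 = -3.6
Dual objective at y_3 = -3.6: reduced costs (22.4, 24.6), box minimizer x = (0.0, 0.0)
g(y_3) = b*y + (c1 - a1*y)*x1 + (c2 - a2*y)*x2 = 24*(-3.6) + 22.4*0.0 + 24.6*0.0 = -86.4 + 0.0 + 0.0 = -86.4


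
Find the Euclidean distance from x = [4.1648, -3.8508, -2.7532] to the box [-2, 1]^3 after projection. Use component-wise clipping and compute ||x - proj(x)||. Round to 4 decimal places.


Project each component onto [-2, 1].
clip(4.1648) = 1.0, clip(-3.8508) = -2.0, clip(-2.7532) = -2.0
Projection = [1.0, -2.0, -2.0]
Squared diffs: [10.016, 3.4255, 0.5673]
Distance = sqrt(14.0088) = 3.7428


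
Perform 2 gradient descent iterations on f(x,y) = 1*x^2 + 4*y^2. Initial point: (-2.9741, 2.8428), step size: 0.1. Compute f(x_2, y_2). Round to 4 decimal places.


Gradient descent on f(x,y) = 1*x^2 + 4*y^2.
Starting point: (-2.9741, 2.8428), alpha = 0.1
Step 1: grad_x = 2*1*-2.9741 = -5.9482, grad_y = 2*4*2.8428 = 22.7424
  x_1 = -2.9741 - 0.1*-5.9482 = -2.3793
  y_1 = 2.8428 - 0.1*22.7424 = 0.5686
Step 2: grad_x = 2*1*-2.3793 = -4.7586, grad_y = 2*4*0.5686 = 4.5485
  x_2 = -2.3793 - 0.1*-4.7586 = -1.9034
  y_2 = 0.5686 - 0.1*4.5485 = 0.1137
f(-1.9034, 0.1137) = 1*(-1.9034)^2 + 4*0.1137^2 = 3.6747


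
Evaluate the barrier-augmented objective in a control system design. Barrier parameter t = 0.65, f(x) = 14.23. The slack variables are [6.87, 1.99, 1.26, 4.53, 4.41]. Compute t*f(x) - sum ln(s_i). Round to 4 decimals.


Step 1: Compute log-barrier.
ln values: [1.9272, 0.6881, 0.2311, 1.5107, 1.4839]
phi = -(1.9272 + 0.6881 + 0.2311 + 1.5107 + 1.4839) = -5.841
Step 2: Compute augmented objective.
t*f(x) = 0.65*14.23 = 9.2495
Total = 9.2495 - 5.841 = 3.4085


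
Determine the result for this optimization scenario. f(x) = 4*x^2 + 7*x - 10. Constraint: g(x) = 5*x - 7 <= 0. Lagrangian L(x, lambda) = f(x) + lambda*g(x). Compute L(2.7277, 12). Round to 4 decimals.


Step 1: Evaluate f(x).
f(2.7277) = 4*2.7277^2 + 7*2.7277 - 10 = 38.8553
Step 2: Evaluate g(x).
g(2.7277) = 5*2.7277 - 7 = 6.6385
Step 3: Compute Lagrangian.
L = 38.8553 + 12*6.6385 = 118.5173


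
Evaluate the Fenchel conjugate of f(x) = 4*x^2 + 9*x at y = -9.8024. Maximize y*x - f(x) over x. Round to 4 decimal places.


f*(y) = sup_x {y*x - a*x^2 - b*x} = sup_x {(y-b)*x - a*x^2}
FOC: (y - b) - 2a*x = 0 => x* = (y - b)/(2a)
x* = (-9.8024 - 9)/(2*4) = -2.3503
f*(-9.8024) = (y-b)^2/(4a) = (-9.8024 - 9)^2/(4*4)
= 353.5302/16 = 22.0956


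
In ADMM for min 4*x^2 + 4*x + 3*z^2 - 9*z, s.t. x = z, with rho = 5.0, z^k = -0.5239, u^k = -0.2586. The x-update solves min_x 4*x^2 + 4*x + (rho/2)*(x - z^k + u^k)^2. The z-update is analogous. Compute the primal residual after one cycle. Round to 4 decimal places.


ADMM iteration with rho = 5.0, z^k = -0.5239, u^k = -0.2586
Step 1: x-update.
Minimize 4*x^2 + 4*x + (5.0/2)*(x + 0.5239 - 0.2586)^2
FOC: (2*4 + 5.0)*x = -4 + 5.0*(-0.5239 + 0.2586)
x^{k+1} = -0.4097
Step 2: z-update.
Minimize 3*z^2 - 9*z + (5.0/2)*(-0.4097 - z - 0.2586)^2
FOC: (2*3 + 5.0)*z = 9 + 5.0*(-0.4097 - 0.2586)
z^{k+1} = 0.5144
Step 3: u-update.
u^{k+1} = -0.2586 - 0.4097 - 0.5144 = -1.1827
Step 4: Primal residual = |-0.4097 - 0.5144| = 0.9241


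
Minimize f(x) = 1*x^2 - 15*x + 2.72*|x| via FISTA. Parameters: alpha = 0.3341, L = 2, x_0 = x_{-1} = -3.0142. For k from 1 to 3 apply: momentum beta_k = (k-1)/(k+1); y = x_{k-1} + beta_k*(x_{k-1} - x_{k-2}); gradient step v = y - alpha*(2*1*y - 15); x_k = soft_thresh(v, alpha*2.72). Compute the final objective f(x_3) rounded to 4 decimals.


FISTA on f(x) = 1*x^2 - 15*x + 2.72*|x|
L = 2, alpha = 0.3341
Iteration 1: beta = 0.0, y = -3.0142 + 0.0*(-3.0142 + 3.0142) = -3.0142
  grad(y) = -21.0284, v = y - alpha*grad = 4.0114
  prox(v) = soft_thresh(4.0114, 0.9088) = 3.1026
Iteration 2: beta = 0.3333, y = 3.1026 + 0.3333*(3.1026 + 3.0142) = 5.1416
  grad(y) = -4.7168, v = y - alpha*grad = 6.7175
  prox(v) = soft_thresh(6.7175, 0.9088) = 5.8087
Iteration 3: beta = 0.5, y = 5.8087 + 0.5*(5.8087 - 3.1026) = 7.1618
  grad(y) = -0.6765, v = y - alpha*grad = 7.3878
  prox(v) = soft_thresh(7.3878, 0.9088) = 6.479
f(x_3) = 1*6.479^2 - 15*6.479 + 2.72*|6.479| = -37.5847


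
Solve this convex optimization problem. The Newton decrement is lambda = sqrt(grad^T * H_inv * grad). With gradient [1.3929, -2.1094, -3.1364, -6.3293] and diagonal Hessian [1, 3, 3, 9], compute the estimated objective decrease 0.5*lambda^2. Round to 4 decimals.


Step 1: H is diagonal, so H^(-1) * g = [1.3929, -0.7031, -1.0455, -0.7033].
Step 2: g^T H^(-1) g = sum_i g_i^2 / H_ii
  = (1.3929)^2/1 + (-2.1094)^2/3 + (-3.1364)^2/3 + (-6.3293)^2/9
  = 1.9402 + 1.4832 + 3.279 + 4.4511 = 11.1535
Step 3: Objective decrease = 0.5 * g^T H^(-1) g = 5.5767


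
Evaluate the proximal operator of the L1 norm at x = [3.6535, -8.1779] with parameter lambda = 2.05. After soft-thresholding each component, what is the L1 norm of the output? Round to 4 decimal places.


Soft-thresholding with lambda = 2.05:
prox(3.6535) = sign(3.6535)*max(|3.6535| - 2.05, 0) = 1.6035
prox(-8.1779) = sign(-8.1779)*max(|-8.1779| - 2.05, 0) = -6.1279
prox(x) = [1.6035, -6.1279]
||prox(x)||_1 = 1.6035 + 6.1279 = 7.7314


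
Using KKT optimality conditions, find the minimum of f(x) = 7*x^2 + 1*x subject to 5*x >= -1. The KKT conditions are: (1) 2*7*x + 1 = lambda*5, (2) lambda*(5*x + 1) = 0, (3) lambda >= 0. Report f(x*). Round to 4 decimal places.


Step 1: Try lambda = 0 (constraint inactive).
Stationarity: 2*7*x + 1 = 0
x* = -1/(2*7) = -1/14 = -0.0714 (rounded; the exact value -1/14 is used below)
Check constraint: 5*-0.0714 = -0.357 >= -1 -- satisfied.
Step 2: Compute optimal value.
f(x*) = 7*(-1/14)^2 + 1*(-1/14) = -0.0357


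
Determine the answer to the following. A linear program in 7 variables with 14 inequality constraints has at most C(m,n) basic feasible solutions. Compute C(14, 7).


Each vertex corresponds to some choice of n active constraints out of m, so the number of vertices is at most C(m, n) = m! / (n!(m-n)!).
m = 14, n = 7
Numerator: 14 * 13 * 12 * 11 * 10 * 9 * 8
Denominator: 7! = 5040
C(14, 7) = 3432


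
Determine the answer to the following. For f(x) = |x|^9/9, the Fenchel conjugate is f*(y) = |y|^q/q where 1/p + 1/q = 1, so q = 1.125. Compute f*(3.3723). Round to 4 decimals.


The conjugate exponent q satisfies 1/p + 1/q = 1.
p = 9, so q = 9/(9 - 1) = 1.125
|y|^q = 3.3723^1.125 = 3.9257
f*(3.3723) = 3.9257 / 1.125 = 3.4895


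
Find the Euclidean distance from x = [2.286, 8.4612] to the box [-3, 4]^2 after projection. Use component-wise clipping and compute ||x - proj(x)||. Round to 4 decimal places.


Project each component onto [-3, 4].
clip(2.286) = 2.286, clip(8.4612) = 4.0
Projection = [2.286, 4.0]
Squared diffs: [0.0, 19.9023]
Distance = sqrt(19.9023) = 4.4612


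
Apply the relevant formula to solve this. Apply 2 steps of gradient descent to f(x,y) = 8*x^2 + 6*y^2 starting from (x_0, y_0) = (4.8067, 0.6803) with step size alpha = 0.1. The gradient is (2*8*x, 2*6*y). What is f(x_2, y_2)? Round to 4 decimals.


Gradient descent on f(x,y) = 8*x^2 + 6*y^2.
Starting point: (4.8067, 0.6803), alpha = 0.1
Step 1: grad_x = 2*8*4.8067 = 76.9072, grad_y = 2*6*0.6803 = 8.1636
  x_1 = 4.8067 - 0.1*76.9072 = -2.884
  y_1 = 0.6803 - 0.1*8.1636 = -0.1361
Step 2: grad_x = 2*8*-2.884 = -46.1443, grad_y = 2*6*-0.1361 = -1.6327
  x_2 = -2.884 - 0.1*-46.1443 = 1.7304
  y_2 = -0.1361 - 0.1*-1.6327 = 0.0272
f(1.7304, 0.0272) = 8*1.7304^2 + 6*0.0272^2 = 23.959


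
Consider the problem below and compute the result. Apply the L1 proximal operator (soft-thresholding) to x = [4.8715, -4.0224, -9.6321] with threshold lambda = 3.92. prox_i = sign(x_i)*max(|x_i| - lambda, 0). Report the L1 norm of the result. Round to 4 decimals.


Soft-thresholding with lambda = 3.92:
prox(4.8715) = sign(4.8715)*max(|4.8715| - 3.92, 0) = 0.9515
prox(-4.0224) = sign(-4.0224)*max(|-4.0224| - 3.92, 0) = -0.1024
prox(-9.6321) = sign(-9.6321)*max(|-9.6321| - 3.92, 0) = -5.7121
prox(x) = [0.9515, -0.1024, -5.7121]
||prox(x)||_1 = 0.9515 + 0.1024 + 5.7121 = 6.766


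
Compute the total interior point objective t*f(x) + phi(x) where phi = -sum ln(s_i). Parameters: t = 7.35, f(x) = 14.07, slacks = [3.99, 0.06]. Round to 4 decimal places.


Step 1: Compute log-barrier.
ln values: [1.3838, -2.8134]
phi = -(1.3838 - 2.8134) = 1.4296
Step 2: Compute augmented objective.
t*f(x) = 7.35*14.07 = 103.4145
Total = 103.4145 + 1.4296 = 104.8441


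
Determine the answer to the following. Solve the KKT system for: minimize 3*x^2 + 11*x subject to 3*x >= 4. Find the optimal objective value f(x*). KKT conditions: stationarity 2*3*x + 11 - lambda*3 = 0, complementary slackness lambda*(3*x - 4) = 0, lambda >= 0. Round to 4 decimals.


Step 1: Try lambda = 0 (constraint inactive).
x_unc = -11/(2*3) = -1.8333
Check: 3*-1.8333 = -5.4999 < 4 -- violated!
Step 2: Constraint must be active: 3*x = 4
x* = 4/3 = 1.3333 (rounded; the exact value 4/3 is used below)
lambda = (2*3*(4/3) + 11)/3 = 6.3333
Step 3: Compute optimal value.
f(x*) = 3*(4/3)^2 + 11*(4/3) = 20.0


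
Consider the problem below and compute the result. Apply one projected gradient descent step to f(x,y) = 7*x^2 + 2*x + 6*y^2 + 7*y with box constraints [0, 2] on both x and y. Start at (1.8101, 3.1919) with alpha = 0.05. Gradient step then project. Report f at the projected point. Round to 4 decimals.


Step 1: Compute gradient at (1.8101, 3.1919).
grad_x = 2*7*1.8101 + 2 = 27.3414
grad_y = 2*6*3.1919 + 7 = 45.3028
Step 2: Gradient step.
x_raw = 1.8101 - 0.05*27.3414 = 0.443
y_raw = 3.1919 - 0.05*45.3028 = 0.9268
Step 3: Project onto [0, 2].
x_proj = clip(0.443) = 0.443
y_proj = clip(0.9268) = 0.9268
Step 4: Evaluate f.
f(0.443, 0.9268) = 13.9006


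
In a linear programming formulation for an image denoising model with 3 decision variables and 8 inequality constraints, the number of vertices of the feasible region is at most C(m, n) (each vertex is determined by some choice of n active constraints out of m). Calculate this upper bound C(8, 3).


Each vertex corresponds to some choice of n active constraints out of m, so the number of vertices is at most C(m, n) = m! / (n!(m-n)!).
m = 8, n = 3
Numerator: 8 * 7 * 6
Denominator: 3! = 6
C(8, 3) = 56


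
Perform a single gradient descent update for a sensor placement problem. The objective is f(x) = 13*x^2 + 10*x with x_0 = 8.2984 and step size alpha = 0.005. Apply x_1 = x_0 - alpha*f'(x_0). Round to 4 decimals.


We compute the gradient at x_0 and apply the update.
f'(x) = 26*x + 10
f'(8.2984) = 26*8.2984 + 10 = 225.7584
x_1 = 8.2984 - 0.005*225.7584 = 7.1696


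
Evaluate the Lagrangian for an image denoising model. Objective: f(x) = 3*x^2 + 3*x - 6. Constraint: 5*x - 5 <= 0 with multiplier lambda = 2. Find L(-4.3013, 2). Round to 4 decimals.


Step 1: Evaluate f(x).
f(-4.3013) = 3*(-4.3013)^2 + 3*(-4.3013) - 6 = 36.5996
Step 2: Evaluate g(x).
g(-4.3013) = 5*-4.3013 - 5 = -26.5065
Step 3: Compute Lagrangian.
L = 36.5996 + 2*-26.5065 = -16.4134


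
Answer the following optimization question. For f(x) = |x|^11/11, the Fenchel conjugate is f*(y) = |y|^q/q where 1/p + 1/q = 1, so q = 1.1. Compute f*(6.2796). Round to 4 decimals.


The conjugate exponent q satisfies 1/p + 1/q = 1.
p = 11, so q = 11/(11 - 1) = 1.1
|y|^q = 6.2796^1.1 = 7.5461
f*(6.2796) = 7.5461 / 1.1 = 6.8601


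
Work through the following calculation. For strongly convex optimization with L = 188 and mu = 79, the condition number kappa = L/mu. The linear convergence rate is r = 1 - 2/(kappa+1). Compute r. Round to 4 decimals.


Step 1: Compute the condition number.
kappa = L/mu = 188/79 = 2.3797
Step 2: Compute the convergence rate.
r = 1 - 2/(kappa + 1) = 1 - 2*mu/(L + mu) = (L - mu)/(L + mu) = 109/267 = 0.4082


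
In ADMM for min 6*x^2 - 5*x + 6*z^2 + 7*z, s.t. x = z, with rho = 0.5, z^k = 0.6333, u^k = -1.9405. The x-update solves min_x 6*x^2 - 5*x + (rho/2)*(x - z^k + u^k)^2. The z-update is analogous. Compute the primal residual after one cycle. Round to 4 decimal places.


ADMM iteration with rho = 0.5, z^k = 0.6333, u^k = -1.9405
Step 1: x-update.
Minimize 6*x^2 - 5*x + (0.5/2)*(x - 0.6333 - 1.9405)^2
FOC: (2*6 + 0.5)*x = 5 + 0.5*(0.6333 + 1.9405)
x^{k+1} = 0.503
Step 2: z-update.
Minimize 6*z^2 + 7*z + (0.5/2)*(0.503 - z - 1.9405)^2
FOC: (2*6 + 0.5)*z = -7 + 0.5*(0.503 - 1.9405)
z^{k+1} = -0.6175
Step 3: u-update.
u^{k+1} = -1.9405 + 0.503 + 0.6175 = -0.82
Step 4: Primal residual = |0.503 + 0.6175| = 1.1205


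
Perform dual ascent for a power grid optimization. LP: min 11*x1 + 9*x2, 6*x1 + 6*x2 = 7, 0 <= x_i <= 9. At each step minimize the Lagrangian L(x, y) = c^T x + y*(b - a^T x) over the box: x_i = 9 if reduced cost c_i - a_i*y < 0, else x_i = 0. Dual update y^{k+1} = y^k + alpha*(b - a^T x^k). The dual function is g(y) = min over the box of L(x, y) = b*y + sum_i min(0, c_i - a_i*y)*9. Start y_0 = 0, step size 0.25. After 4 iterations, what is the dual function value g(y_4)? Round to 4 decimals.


Dual ascent for LP: min 11*x1 + 9*x2, 6*x1 + 6*x2 = 7, 0 <= x_i <= 9
Step 1: y^k = 0.0, reduced costs: (11.0, 9.0)
  x^k = (0.0, 0.0), subgradient = b - a^T x = 7.0
  y^{k+1} = 0.0 + 0.25*7.0 = 1.75
Step 2: y^k = 1.75, reduced costs: (0.5, -1.5)
  x^k = (0.0, 9.0), subgradient = b - a^T x = -47.0
  y^{k+1} = 1.75 + 0.25*-47.0 = -10.0
Step 3: y^k = -10.0, reduced costs: (71.0, 69.0)
  x^k = (0.0, 0.0), subgradient = b - a^T x = 7.0
  y^{k+1} = -10.0 + 0.25*7.0 = -8.25
Step 4: y^k = -8.25, reduced costs: (60.5, 58.5)
  x^k = (0.0, 0.0), subgradient = b - a^T x = 7.0
  y^{k+1} = -8.25 + 0.25*7.0 = -6.5
Dual objective at y_4 = -6.5: reduced costs (50.0, 48.0), box minimizer x = (0.0, 0.0)
g(y_4) = b*y + (c1 - a1*y)*x1 + (c2 - a2*y)*x2 = 7*(-6.5) + 50.0*0.0 + 48.0*0.0 = -45.5 + 0.0 + 0.0 = -45.5


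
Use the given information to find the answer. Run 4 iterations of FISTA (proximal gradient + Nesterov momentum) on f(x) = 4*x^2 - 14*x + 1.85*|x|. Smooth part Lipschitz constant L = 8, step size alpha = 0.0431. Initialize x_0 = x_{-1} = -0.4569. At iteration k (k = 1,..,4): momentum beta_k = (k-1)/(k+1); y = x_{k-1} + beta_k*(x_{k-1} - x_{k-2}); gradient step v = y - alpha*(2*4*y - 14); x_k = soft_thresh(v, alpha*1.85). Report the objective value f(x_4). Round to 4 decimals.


FISTA on f(x) = 4*x^2 - 14*x + 1.85*|x|
L = 8, alpha = 0.0431
Iteration 1: beta = 0.0, y = -0.4569 + 0.0*(-0.4569 + 0.4569) = -0.4569
  grad(y) = -17.6552, v = y - alpha*grad = 0.304
  prox(v) = soft_thresh(0.304, 0.0797) = 0.2243
Iteration 2: beta = 0.3333, y = 0.2243 + 0.3333*(0.2243 + 0.4569) = 0.4514
  grad(y) = -10.389, v = y - alpha*grad = 0.8991
  prox(v) = soft_thresh(0.8991, 0.0797) = 0.8194
Iteration 3: beta = 0.5, y = 0.8194 + 0.5*(0.8194 - 0.2243) = 1.117
  grad(y) = -5.0644, v = y - alpha*grad = 1.3352
  prox(v) = soft_thresh(1.3352, 0.0797) = 1.2555
Iteration 4: beta = 0.6, y = 1.2555 + 0.6*(1.2555 - 0.8194) = 1.5171
  grad(y) = -1.8628, v = y - alpha*grad = 1.5974
  prox(v) = soft_thresh(1.5974, 0.0797) = 1.5177
f(x_4) = 4*1.5177^2 - 14*1.5177 + 1.85*|1.5177| = -9.2264


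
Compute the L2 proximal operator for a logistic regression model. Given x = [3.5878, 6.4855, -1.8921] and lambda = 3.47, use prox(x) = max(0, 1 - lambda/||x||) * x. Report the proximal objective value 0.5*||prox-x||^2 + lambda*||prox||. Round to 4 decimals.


Step 1: Compute ||x||.
||x|| = 7.6494
Step 2: Compute scaling factor.
scale = max(0, 1 - 3.47/7.6494) = 0.5464
Step 3: prox(x) = [1.9603, 3.5435, -1.0338]
||prox(x)|| = 4.1794
Step 4: Proximal objective.
0.5*||prox-x||^2 = 6.0205
lambda*||prox|| = 14.5025
Total = 20.5231


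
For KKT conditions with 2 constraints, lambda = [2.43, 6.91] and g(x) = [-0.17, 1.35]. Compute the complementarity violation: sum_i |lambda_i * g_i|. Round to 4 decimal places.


KKT complementary slackness check:
lambda_1 * g_1 = 2.43 * -0.17 = -0.4131
lambda_2 * g_2 = 6.91 * 1.35 = 9.3285
Total violation = 0.4131 + 9.3285 = 9.7416


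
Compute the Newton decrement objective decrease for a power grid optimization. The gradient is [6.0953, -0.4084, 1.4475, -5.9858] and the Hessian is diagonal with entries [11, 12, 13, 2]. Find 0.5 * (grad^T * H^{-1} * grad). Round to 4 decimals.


Step 1: H is diagonal, so H^(-1) * g = [0.5541, -0.034, 0.1113, -2.9929].
Step 2: g^T H^(-1) g = sum_i g_i^2 / H_ii
  = (6.0953)^2/11 + (-0.4084)^2/12 + (1.4475)^2/13 + (-5.9858)^2/2
  = 3.3775 + 0.0139 + 0.1612 + 17.9149 = 21.4675
Step 3: Objective decrease = 0.5 * g^T H^(-1) g = 10.7337


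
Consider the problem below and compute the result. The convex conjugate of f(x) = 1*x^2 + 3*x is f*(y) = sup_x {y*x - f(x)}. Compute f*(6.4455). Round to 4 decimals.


f*(y) = sup_x {y*x - a*x^2 - b*x} = sup_x {(y-b)*x - a*x^2}
FOC: (y - b) - 2a*x = 0 => x* = (y - b)/(2a)
x* = (6.4455 - 3)/(2*1) = 1.7228
f*(6.4455) = (y-b)^2/(4a) = (6.4455 - 3)^2/(4*1)
= 11.8715/4 = 2.9679


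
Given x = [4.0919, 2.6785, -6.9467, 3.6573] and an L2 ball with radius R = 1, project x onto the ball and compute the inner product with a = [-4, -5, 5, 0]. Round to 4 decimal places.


Step 1: Compute ||x|| (intermediates to 6 decimals).
||x|| = sqrt(4.0919^2 + 2.6785^2 + (-6.9467)^2 + 3.6573^2) = 9.249351
Step 2: Project.
Since ||x|| > R, scale = R/||x|| = 1/9.249351 = 0.108116, proj(x) = scale * x
proj(x) = [0.4424, 0.289589, -0.751049, 0.395413]
Step 3: Dot product.
a^T * proj(x) = -4*0.4424 - 5*0.289589 + 5*(-0.751049) + 0*0.395413 = -6.9728


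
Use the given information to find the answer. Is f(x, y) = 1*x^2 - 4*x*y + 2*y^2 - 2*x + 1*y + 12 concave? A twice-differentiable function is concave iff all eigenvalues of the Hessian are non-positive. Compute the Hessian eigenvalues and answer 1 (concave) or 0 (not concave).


The Hessian of f(x,y) = 1*x^2 - 4*x*y + 2*y^2 - 2*x + 1*y + 12 is:
H = [[2, -4], [-4, 4]]
Trace = 2 + 4 = 6
Determinant = 2*4 - (-4)^2 = -8
Discriminant = (6)^2 - 4*-8 = 68.0
Eigenvalues: lambda_1 = -1.1231, lambda_2 = 7.1231
The function is not concave.

0


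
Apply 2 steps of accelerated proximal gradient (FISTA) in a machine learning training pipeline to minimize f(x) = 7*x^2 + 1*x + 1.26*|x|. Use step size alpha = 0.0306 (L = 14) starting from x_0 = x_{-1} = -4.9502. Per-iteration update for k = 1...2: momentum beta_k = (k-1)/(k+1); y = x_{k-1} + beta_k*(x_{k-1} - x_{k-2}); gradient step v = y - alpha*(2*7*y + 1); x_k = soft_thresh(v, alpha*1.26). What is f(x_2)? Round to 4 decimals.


FISTA on f(x) = 7*x^2 + 1*x + 1.26*|x|
L = 14, alpha = 0.0306
Iteration 1: beta = 0.0, y = -4.9502 + 0.0*(-4.9502 + 4.9502) = -4.9502
  grad(y) = -68.3028, v = y - alpha*grad = -2.8601
  prox(v) = soft_thresh(-2.8601, 0.0386) = -2.8216
Iteration 2: beta = 0.3333, y = -2.8216 + 0.3333*(-2.8216 + 4.9502) = -2.112
  grad(y) = -28.5685, v = y - alpha*grad = -1.2378
  prox(v) = soft_thresh(-1.2378, 0.0386) = -1.1993
f(x_2) = 7*(-1.1993)^2 + 1*(-1.1993) + 1.26*|-1.1993| = 10.3798


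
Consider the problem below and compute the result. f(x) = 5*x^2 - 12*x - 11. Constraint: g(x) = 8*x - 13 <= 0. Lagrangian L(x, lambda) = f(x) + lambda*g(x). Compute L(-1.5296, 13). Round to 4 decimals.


Step 1: Evaluate f(x).
f(-1.5296) = 5*(-1.5296)^2 - 12*(-1.5296) - 11 = 19.0536
Step 2: Evaluate g(x).
g(-1.5296) = 8*-1.5296 - 13 = -25.2368
Step 3: Compute Lagrangian.
L = 19.0536 + 13*-25.2368 = -309.0248


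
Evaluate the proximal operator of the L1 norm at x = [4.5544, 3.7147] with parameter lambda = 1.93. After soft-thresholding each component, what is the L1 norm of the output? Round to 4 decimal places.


Soft-thresholding with lambda = 1.93:
prox(4.5544) = sign(4.5544)*max(|4.5544| - 1.93, 0) = 2.6244
prox(3.7147) = sign(3.7147)*max(|3.7147| - 1.93, 0) = 1.7847
prox(x) = [2.6244, 1.7847]
||prox(x)||_1 = 2.6244 + 1.7847 = 4.4091


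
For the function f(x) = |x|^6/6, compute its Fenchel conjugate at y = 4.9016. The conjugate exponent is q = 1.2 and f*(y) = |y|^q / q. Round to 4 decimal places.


The conjugate exponent q satisfies 1/p + 1/q = 1.
p = 6, so q = 6/(6 - 1) = 1.2
|y|^q = 4.9016^1.2 = 6.7361
f*(4.9016) = 6.7361 / 1.2 = 5.6134


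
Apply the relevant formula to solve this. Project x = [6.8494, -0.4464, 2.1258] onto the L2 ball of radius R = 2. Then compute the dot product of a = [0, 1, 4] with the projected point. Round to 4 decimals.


Step 1: Compute ||x|| (intermediates to 6 decimals).
||x|| = sqrt(6.8494^2 + (-0.4464)^2 + 2.1258^2) = 7.185581
Step 2: Project.
Since ||x|| > R, scale = R/||x|| = 2/7.185581 = 0.278335, proj(x) = scale * x
proj(x) = [1.906428, -0.124249, 0.591685]
Step 3: Dot product.
a^T * proj(x) = 0*1.906428 + 1*(-0.124249) + 4*0.591685 = 2.2425


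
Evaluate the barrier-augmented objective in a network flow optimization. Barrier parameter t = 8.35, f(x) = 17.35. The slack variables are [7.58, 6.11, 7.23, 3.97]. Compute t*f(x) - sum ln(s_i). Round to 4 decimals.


Step 1: Compute log-barrier.
ln values: [2.0255, 1.8099, 1.9782, 1.3788]
phi = -(2.0255 + 1.8099 + 1.9782 + 1.3788) = -7.1924
Step 2: Compute augmented objective.
t*f(x) = 8.35*17.35 = 144.8725
Total = 144.8725 - 7.1924 = 137.6801


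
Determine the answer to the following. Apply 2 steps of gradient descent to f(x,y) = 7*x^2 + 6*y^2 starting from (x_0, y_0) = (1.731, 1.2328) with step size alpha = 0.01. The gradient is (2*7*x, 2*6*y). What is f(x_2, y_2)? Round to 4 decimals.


Gradient descent on f(x,y) = 7*x^2 + 6*y^2.
Starting point: (1.731, 1.2328), alpha = 0.01
Step 1: grad_x = 2*7*1.731 = 24.234, grad_y = 2*6*1.2328 = 14.7936
  x_1 = 1.731 - 0.01*24.234 = 1.4887
  y_1 = 1.2328 - 0.01*14.7936 = 1.0849
Step 2: grad_x = 2*7*1.4887 = 20.8412, grad_y = 2*6*1.0849 = 13.0184
  x_2 = 1.4887 - 0.01*20.8412 = 1.2802
  y_2 = 1.0849 - 0.01*13.0184 = 0.9547
f(1.2802, 0.9547) = 7*1.2802^2 + 6*0.9547^2 = 16.9417


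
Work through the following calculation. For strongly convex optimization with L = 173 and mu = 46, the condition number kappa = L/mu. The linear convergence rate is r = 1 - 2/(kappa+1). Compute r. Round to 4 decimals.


Step 1: Compute the condition number.
kappa = L/mu = 173/46 = 3.7609
Step 2: Compute the convergence rate.
r = 1 - 2/(kappa + 1) = 1 - 2*mu/(L + mu) = (L - mu)/(L + mu) = 127/219 = 0.5799


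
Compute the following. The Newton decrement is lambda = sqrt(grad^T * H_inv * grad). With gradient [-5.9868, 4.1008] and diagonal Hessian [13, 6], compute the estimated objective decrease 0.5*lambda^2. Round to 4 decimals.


Step 1: H is diagonal, so H^(-1) * g = [-0.4605, 0.6835].
Step 2: g^T H^(-1) g = sum_i g_i^2 / H_ii
  = (-5.9868)^2/13 + (4.1008)^2/6
  = 2.7571 + 2.8028 = 5.5598
Step 3: Objective decrease = 0.5 * g^T H^(-1) g = 2.7799


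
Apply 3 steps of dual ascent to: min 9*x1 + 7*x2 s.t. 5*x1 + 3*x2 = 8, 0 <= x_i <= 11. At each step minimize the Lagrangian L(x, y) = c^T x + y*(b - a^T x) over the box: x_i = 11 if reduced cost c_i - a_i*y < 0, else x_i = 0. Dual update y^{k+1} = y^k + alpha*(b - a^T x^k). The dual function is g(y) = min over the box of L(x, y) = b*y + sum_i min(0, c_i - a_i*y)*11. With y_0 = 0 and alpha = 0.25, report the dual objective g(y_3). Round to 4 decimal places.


Dual ascent for LP: min 9*x1 + 7*x2, 5*x1 + 3*x2 = 8, 0 <= x_i <= 11
Step 1: y^k = 0.0, reduced costs: (9.0, 7.0)
  x^k = (0.0, 0.0), subgradient = b - a^T x = 8.0
  y^{k+1} = 0.0 + 0.25*8.0 = 2.0
Step 2: y^k = 2.0, reduced costs: (-1.0, 1.0)
  x^k = (11.0, 0.0), subgradient = b - a^T x = -47.0
  y^{k+1} = 2.0 + 0.25*-47.0 = -9.75
Step 3: y^k = -9.75, reduced costs: (57.75, 36.25)
  x^k = (0.0, 0.0), subgradient = b - a^T x = 8.0
  y^{k+1} = -9.75 + 0.25*8.0 = -7.75
Dual objective at y_3 = -7.75: reduced costs (47.75, 30.25), box minimizer x = (0.0, 0.0)
g(y_3) = b*y + (c1 - a1*y)*x1 + (c2 - a2*y)*x2 = 8*(-7.75) + 47.75*0.0 + 30.25*0.0 = -62.0 + 0.0 + 0.0 = -62.0


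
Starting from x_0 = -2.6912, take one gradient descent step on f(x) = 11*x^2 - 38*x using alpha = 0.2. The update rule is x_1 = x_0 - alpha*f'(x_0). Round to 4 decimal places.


We compute the gradient at x_0 and apply the update.
f'(x) = 22*x - 38
f'(-2.6912) = 22*-2.6912 - 38 = -97.2064
x_1 = -2.6912 - 0.2*-97.2064 = 16.7501


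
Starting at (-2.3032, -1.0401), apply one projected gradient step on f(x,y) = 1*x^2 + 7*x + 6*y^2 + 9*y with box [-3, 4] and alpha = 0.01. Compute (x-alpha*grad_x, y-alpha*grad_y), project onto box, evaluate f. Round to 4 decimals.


Step 1: Compute gradient at (-2.3032, -1.0401).
grad_x = 2*1*-2.3032 + 7 = 2.3936
grad_y = 2*6*-1.0401 + 9 = -3.4812
Step 2: Gradient step.
x_raw = -2.3032 - 0.01*2.3936 = -2.3271
y_raw = -1.0401 - 0.01*-3.4812 = -1.0053
Step 3: Project onto [-3, 4].
x_proj = clip(-2.3271) = -2.3271
y_proj = clip(-1.0053) = -1.0053
Step 4: Evaluate f.
f(-2.3271, -1.0053) = -13.8584


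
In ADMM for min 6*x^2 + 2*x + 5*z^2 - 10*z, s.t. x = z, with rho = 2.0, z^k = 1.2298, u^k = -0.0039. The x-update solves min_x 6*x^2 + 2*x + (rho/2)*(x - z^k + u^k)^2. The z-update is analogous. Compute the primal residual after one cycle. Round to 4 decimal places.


ADMM iteration with rho = 2.0, z^k = 1.2298, u^k = -0.0039
Step 1: x-update.
Minimize 6*x^2 + 2*x + (2.0/2)*(x - 1.2298 - 0.0039)^2
FOC: (2*6 + 2.0)*x = -2 + 2.0*(1.2298 + 0.0039)
x^{k+1} = 0.0334
Step 2: z-update.
Minimize 5*z^2 - 10*z + (2.0/2)*(0.0334 - z - 0.0039)^2
FOC: (2*5 + 2.0)*z = 10 + 2.0*(0.0334 - 0.0039)
z^{k+1} = 0.8382
Step 3: u-update.
u^{k+1} = -0.0039 + 0.0334 - 0.8382 = -0.8088
Step 4: Primal residual = |0.0334 - 0.8382| = 0.8049


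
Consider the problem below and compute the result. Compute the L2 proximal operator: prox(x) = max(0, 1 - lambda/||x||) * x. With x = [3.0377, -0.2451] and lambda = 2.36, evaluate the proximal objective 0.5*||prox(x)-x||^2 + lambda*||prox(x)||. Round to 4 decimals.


Step 1: Compute ||x||.
||x|| = 3.0476
Step 2: Compute scaling factor.
scale = max(0, 1 - 2.36/3.0476) = 0.2256
Step 3: prox(x) = [0.6853, -0.0553]
||prox(x)|| = 0.6876
Step 4: Proximal objective.
0.5*||prox-x||^2 = 2.7848
lambda*||prox|| = 1.6227
Total = 4.4075


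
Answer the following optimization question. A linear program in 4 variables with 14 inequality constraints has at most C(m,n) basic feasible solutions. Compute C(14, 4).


Each vertex corresponds to some choice of n active constraints out of m, so the number of vertices is at most C(m, n) = m! / (n!(m-n)!).
m = 14, n = 4
Numerator: 14 * 13 * 12 * 11
Denominator: 4! = 24
C(14, 4) = 1001


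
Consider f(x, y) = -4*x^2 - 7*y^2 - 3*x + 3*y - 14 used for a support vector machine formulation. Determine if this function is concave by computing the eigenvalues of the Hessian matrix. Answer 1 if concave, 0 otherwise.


The Hessian of f(x,y) = -4*x^2 - 7*y^2 - 3*x + 3*y - 14 is:
H = [[-8, 0], [0, -14]]
Trace = -8 - 14 = -22
Determinant = -8*-14 - (0)^2 = 112
Discriminant = (-22)^2 - 4*112 = 36.0
Eigenvalues: lambda_1 = -14.0, lambda_2 = -8.0
The function is concave.

1


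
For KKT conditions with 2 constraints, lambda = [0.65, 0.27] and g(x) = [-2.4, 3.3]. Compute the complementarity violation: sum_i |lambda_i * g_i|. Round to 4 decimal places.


KKT complementary slackness check:
lambda_1 * g_1 = 0.65 * -2.4 = -1.56
lambda_2 * g_2 = 0.27 * 3.3 = 0.891
Total violation = 1.56 + 0.891 = 2.451


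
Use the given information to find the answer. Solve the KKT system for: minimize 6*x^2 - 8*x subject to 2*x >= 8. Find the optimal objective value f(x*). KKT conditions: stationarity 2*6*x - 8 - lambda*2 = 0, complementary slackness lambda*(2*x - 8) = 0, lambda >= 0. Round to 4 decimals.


Step 1: Try lambda = 0 (constraint inactive).
x_unc = 8/(2*6) = 0.6667
Check: 2*0.6667 = 1.3334 < 8 -- violated!
Step 2: Constraint must be active: 2*x = 8
x* = 8/2 = 4.0
lambda = (2*6*4.0 - 8)/2 = 20.0
Step 3: Compute optimal value.
f(x*) = 6*4.0^2 - 8*4.0 = 64.0


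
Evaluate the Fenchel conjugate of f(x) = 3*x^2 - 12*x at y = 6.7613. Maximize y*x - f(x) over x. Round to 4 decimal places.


f*(y) = sup_x {y*x - a*x^2 - b*x} = sup_x {(y-b)*x - a*x^2}
FOC: (y - b) - 2a*x = 0 => x* = (y - b)/(2a)
x* = (6.7613 + 12)/(2*3) = 3.1269
f*(6.7613) = (y-b)^2/(4a) = (6.7613 + 12)^2/(4*3)
= 351.9864/12 = 29.3322


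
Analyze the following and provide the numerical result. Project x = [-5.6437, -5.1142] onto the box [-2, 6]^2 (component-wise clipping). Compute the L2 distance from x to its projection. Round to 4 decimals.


Project each component onto [-2, 6].
clip(-5.6437) = -2.0, clip(-5.1142) = -2.0
Projection = [-2.0, -2.0]
Squared diffs: [13.2765, 9.6982]
Distance = sqrt(22.9747) = 4.7932


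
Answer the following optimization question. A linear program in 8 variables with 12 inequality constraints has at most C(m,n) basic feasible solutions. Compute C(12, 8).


Each vertex corresponds to some choice of n active constraints out of m, so the number of vertices is at most C(m, n) = m! / (n!(m-n)!).
m = 12, n = 8
Numerator: 12 * 11 * 10 * 9 * 8 * 7 * 6 * 5
Denominator: 8! = 40320
C(12, 8) = 495
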